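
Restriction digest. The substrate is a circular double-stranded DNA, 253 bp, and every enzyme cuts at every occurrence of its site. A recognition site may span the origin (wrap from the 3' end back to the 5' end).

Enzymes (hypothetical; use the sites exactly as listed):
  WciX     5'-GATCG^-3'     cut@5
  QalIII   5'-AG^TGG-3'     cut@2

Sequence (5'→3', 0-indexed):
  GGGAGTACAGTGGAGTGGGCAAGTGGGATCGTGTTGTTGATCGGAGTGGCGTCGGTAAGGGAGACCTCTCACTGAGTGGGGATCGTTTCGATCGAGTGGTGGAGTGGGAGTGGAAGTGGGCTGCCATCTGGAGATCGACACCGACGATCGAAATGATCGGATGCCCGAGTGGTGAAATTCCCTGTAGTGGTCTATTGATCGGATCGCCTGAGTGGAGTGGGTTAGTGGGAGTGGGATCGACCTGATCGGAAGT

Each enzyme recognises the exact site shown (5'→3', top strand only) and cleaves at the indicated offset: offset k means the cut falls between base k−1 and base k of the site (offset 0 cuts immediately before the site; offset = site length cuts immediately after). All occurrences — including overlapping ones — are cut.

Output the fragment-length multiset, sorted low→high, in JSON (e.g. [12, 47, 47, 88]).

Site scan:
  WciX GATCG/5: at [26, 38, 80, 89, 132, 145, 154, 196, 201, 234, 243] ⇒ [31, 43, 85, 94, 137, 150, 159, 201, 206, 239, 248]
  QalIII AGTGG/2: at [8, 13, 21, 44, 74, 94, 102, 108, 114, 167, 185, 210, 215, 223, 229, 250] ⇒ [10, 15, 23, 46, 76, 96, 104, 110, 116, 169, 187, 212, 217, 225, 231, 252]

Pooled cuts: [10, 15, 23, 31, 43, 46, 76, 85, 94, 96, 104, 110, 116, 137, 150, 159, 169, 187, 201, 206, 212, 217, 225, 231, 239, 248, 252]

Fragment lengths:
  10→15: 5 bp
  15→23: 8 bp
  23→31: 8 bp
  31→43: 12 bp
  43→46: 3 bp
  46→76: 30 bp
  76→85: 9 bp
  85→94: 9 bp
  94→96: 2 bp
  96→104: 8 bp
  104→110: 6 bp
  110→116: 6 bp
  116→137: 21 bp
  137→150: 13 bp
  150→159: 9 bp
  159→169: 10 bp
  169→187: 18 bp
  187→201: 14 bp
  201→206: 5 bp
  206→212: 6 bp
  212→217: 5 bp
  217→225: 8 bp
  225→231: 6 bp
  231→239: 8 bp
  239→248: 9 bp
  248→252: 4 bp
  252→10 (wrap): 253-252+10 = 11 bp

[2,3,4,5,5,5,6,6,6,6,8,8,8,8,8,9,9,9,9,10,11,12,13,14,18,21,30]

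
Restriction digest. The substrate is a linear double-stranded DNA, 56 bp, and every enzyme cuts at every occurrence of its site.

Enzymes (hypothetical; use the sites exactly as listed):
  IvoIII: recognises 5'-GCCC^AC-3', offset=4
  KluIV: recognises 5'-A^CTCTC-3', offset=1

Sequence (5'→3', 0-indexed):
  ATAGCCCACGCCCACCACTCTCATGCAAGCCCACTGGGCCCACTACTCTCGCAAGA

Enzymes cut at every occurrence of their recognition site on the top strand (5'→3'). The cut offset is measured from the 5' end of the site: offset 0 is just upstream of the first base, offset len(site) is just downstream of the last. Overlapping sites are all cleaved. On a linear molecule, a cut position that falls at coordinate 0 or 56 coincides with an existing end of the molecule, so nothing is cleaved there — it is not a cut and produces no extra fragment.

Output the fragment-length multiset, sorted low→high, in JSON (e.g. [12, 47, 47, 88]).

Scan for sites:
  IvoIII (GCCCAC, off=4): starts [3, 9, 28, 37] → cuts [7, 13, 32, 41]
  KluIV (ACTCTC, off=1): starts [16, 44] → cuts [17, 45]

All cut coordinates (distinct, sorted): [7, 13, 17, 32, 41, 45]

Fragment lengths:
  [0,7): 7 bp
  [7,13): 6 bp
  [13,17): 4 bp
  [17,32): 15 bp
  [32,41): 9 bp
  [41,45): 4 bp
  [45,56): 11 bp

[4,4,6,7,9,11,15]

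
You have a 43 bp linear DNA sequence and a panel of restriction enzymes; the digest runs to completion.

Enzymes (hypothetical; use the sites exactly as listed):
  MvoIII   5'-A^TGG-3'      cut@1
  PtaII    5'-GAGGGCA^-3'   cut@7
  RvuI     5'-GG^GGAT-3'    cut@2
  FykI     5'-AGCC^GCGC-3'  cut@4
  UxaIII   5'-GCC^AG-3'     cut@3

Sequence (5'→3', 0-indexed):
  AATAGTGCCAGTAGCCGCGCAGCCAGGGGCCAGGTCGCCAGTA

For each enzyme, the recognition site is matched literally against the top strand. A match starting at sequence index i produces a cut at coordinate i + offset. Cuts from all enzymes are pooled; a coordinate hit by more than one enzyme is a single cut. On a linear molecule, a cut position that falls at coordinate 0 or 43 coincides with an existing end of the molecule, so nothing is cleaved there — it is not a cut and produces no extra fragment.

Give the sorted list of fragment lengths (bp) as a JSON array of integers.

Per-enzyme occurrences:
  MvoIII (ATGG, off=1): no sites
  PtaII (GAGGGCA, off=7): no sites
  RvuI (GGGGAT, off=2): no sites
  FykI AGCCGCGC/4: at [12] ⇒ [16]
  UxaIII GCCAG/3: at [6, 21, 28, 36] ⇒ [9, 24, 31, 39]

Pooled cuts: [9, 16, 24, 31, 39]

Fragment lengths:
  [0,9): 9 bp
  [9,16): 7 bp
  [16,24): 8 bp
  [24,31): 7 bp
  [31,39): 8 bp
  [39,43): 4 bp

[4,7,7,8,8,9]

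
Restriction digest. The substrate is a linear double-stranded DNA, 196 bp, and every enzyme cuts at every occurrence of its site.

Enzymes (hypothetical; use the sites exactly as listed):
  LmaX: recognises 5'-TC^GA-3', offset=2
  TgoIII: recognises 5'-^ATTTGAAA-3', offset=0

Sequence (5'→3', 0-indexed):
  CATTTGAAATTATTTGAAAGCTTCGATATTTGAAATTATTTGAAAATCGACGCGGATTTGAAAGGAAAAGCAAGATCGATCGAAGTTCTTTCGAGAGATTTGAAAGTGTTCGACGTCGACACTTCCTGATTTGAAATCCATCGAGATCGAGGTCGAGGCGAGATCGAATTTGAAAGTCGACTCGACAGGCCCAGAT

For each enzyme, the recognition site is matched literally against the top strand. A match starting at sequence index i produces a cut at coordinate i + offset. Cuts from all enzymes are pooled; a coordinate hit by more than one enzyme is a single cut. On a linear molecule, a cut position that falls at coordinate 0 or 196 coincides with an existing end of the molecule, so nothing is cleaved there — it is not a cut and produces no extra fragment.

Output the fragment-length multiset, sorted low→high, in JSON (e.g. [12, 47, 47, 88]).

Site scan:
  LmaX (TCGA, off=2): starts [22, 46, 75, 79, 90, 109, 115, 140, 146, 152, 163, 176, 181] → cuts [24, 48, 77, 81, 92, 111, 117, 142, 148, 154, 165, 178, 183]
  TgoIII (ATTTGAAA, off=0): starts [1, 11, 27, 37, 55, 97, 128, 167] → cuts [1, 11, 27, 37, 55, 97, 128, 167]

Pooled cuts: [1, 11, 24, 27, 37, 48, 55, 77, 81, 92, 97, 111, 117, 128, 142, 148, 154, 165, 167, 178, 183]

Fragment lengths:
  [0,1): 1 bp
  [1,11): 10 bp
  [11,24): 13 bp
  [24,27): 3 bp
  [27,37): 10 bp
  [37,48): 11 bp
  [48,55): 7 bp
  [55,77): 22 bp
  [77,81): 4 bp
  [81,92): 11 bp
  [92,97): 5 bp
  [97,111): 14 bp
  [111,117): 6 bp
  [117,128): 11 bp
  [128,142): 14 bp
  [142,148): 6 bp
  [148,154): 6 bp
  [154,165): 11 bp
  [165,167): 2 bp
  [167,178): 11 bp
  [178,183): 5 bp
  [183,196): 13 bp

[1,2,3,4,5,5,6,6,6,7,10,10,11,11,11,11,11,13,13,14,14,22]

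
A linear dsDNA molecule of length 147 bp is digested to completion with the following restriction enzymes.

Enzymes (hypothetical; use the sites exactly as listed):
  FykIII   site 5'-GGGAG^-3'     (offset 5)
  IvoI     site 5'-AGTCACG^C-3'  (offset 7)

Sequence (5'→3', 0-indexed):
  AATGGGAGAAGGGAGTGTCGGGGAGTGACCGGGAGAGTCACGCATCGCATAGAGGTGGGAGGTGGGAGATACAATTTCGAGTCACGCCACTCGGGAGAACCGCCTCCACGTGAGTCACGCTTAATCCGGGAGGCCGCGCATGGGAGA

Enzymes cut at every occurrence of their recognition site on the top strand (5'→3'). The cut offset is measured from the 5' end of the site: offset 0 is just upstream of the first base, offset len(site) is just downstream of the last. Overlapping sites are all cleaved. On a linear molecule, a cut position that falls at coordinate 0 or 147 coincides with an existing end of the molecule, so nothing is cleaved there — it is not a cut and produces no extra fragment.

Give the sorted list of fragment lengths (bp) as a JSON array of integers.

[1,7,7,7,8,10,10,11,13,14,18,19,22]

Site scan:
  FykIII GGGAG/5: at [3, 10, 20, 30, 56, 63, 92, 127, 141] ⇒ [8, 15, 25, 35, 61, 68, 97, 132, 146]
  IvoI AGTCACGC/7: at [35, 79, 112] ⇒ [42, 86, 119]

All cut coordinates (distinct, sorted): [8, 15, 25, 35, 42, 61, 68, 86, 97, 119, 132, 146]

Fragments:
  [0,8): 8 bp
  [8,15): 7 bp
  [15,25): 10 bp
  [25,35): 10 bp
  [35,42): 7 bp
  [42,61): 19 bp
  [61,68): 7 bp
  [68,86): 18 bp
  [86,97): 11 bp
  [97,119): 22 bp
  [119,132): 13 bp
  [132,146): 14 bp
  [146,147): 1 bp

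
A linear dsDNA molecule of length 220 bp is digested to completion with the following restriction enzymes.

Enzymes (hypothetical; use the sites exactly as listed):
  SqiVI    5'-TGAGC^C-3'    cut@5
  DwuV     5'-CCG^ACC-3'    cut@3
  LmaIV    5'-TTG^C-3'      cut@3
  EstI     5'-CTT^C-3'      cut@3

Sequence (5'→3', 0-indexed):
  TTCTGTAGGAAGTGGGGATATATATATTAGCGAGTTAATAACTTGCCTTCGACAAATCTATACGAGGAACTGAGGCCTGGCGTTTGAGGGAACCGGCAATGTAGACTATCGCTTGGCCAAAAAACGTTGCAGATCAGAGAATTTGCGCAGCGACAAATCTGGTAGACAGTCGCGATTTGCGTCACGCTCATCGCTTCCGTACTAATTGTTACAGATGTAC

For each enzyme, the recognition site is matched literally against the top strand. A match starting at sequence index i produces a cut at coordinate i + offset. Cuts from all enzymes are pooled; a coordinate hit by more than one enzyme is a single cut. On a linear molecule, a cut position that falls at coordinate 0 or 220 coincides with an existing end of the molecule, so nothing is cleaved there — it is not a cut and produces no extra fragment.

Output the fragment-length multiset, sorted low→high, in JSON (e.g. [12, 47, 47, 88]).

Scan for sites:
  SqiVI (TGAGCC, off=5): no sites
  DwuV (CCGACC, off=3): no sites
  LmaIV TTGC/3: at [42, 126, 142, 176] ⇒ [45, 129, 145, 179]
  EstI CTTC/3: at [46, 193] ⇒ [49, 196]

Pooled cuts: [45, 49, 129, 145, 179, 196]

Fragment lengths:
  [0,45): 45 bp
  [45,49): 4 bp
  [49,129): 80 bp
  [129,145): 16 bp
  [145,179): 34 bp
  [179,196): 17 bp
  [196,220): 24 bp

[4,16,17,24,34,45,80]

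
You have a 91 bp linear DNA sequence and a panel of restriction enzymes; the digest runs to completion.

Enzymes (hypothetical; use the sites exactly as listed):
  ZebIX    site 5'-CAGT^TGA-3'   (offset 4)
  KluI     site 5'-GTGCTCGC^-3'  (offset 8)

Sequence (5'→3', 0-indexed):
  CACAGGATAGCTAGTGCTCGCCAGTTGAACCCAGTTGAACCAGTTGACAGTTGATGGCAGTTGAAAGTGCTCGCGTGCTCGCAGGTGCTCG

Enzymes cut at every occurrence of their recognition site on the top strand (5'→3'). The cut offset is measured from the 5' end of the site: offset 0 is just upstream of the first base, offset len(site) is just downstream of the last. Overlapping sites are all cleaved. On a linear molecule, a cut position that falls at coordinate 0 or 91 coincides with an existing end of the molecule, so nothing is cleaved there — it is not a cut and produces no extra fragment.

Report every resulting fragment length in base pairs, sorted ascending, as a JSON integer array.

[4,7,8,9,9,10,10,13,21]

Per-enzyme occurrences:
  ZebIX (CAGTTGA, off=4): starts [21, 31, 40, 47, 57] → cuts [25, 35, 44, 51, 61]
  KluI (GTGCTCGC, off=8): starts [13, 66, 74] → cuts [21, 74, 82]

Pooled cuts: [21, 25, 35, 44, 51, 61, 74, 82]

Fragment lengths:
  [0,21): 21 bp
  [21,25): 4 bp
  [25,35): 10 bp
  [35,44): 9 bp
  [44,51): 7 bp
  [51,61): 10 bp
  [61,74): 13 bp
  [74,82): 8 bp
  [82,91): 9 bp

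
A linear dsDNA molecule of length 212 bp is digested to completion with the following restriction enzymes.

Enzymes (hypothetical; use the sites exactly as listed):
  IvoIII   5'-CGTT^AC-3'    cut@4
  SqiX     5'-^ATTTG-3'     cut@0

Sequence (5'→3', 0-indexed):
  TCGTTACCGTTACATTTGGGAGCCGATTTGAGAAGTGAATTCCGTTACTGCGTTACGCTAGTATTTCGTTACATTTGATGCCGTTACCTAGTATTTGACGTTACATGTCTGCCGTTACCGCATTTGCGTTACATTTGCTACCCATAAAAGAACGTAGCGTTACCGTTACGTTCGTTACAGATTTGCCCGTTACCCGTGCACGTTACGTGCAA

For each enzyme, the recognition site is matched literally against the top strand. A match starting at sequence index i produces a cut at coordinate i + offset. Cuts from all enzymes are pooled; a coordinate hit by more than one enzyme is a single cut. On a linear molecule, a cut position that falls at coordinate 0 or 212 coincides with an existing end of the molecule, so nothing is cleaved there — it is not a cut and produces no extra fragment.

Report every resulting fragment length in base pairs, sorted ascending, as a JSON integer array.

[2,2,2,4,5,5,6,6,7,8,8,9,9,10,11,12,13,13,14,16,21,29]

Site scan:
  IvoIII (CGTTAC, off=4): starts [1, 7, 42, 50, 66, 81, 98, 112, 126, 157, 163, 172, 187, 200] → cuts [5, 11, 46, 54, 70, 85, 102, 116, 130, 161, 167, 176, 191, 204]
  SqiX (ATTTG, off=0): starts [13, 25, 72, 92, 121, 132, 180] → cuts [13, 25, 72, 92, 121, 132, 180]

All cut coordinates (distinct, sorted): [5, 11, 13, 25, 46, 54, 70, 72, 85, 92, 102, 116, 121, 130, 132, 161, 167, 176, 180, 191, 204]

Fragments:
  [0,5): 5 bp
  [5,11): 6 bp
  [11,13): 2 bp
  [13,25): 12 bp
  [25,46): 21 bp
  [46,54): 8 bp
  [54,70): 16 bp
  [70,72): 2 bp
  [72,85): 13 bp
  [85,92): 7 bp
  [92,102): 10 bp
  [102,116): 14 bp
  [116,121): 5 bp
  [121,130): 9 bp
  [130,132): 2 bp
  [132,161): 29 bp
  [161,167): 6 bp
  [167,176): 9 bp
  [176,180): 4 bp
  [180,191): 11 bp
  [191,204): 13 bp
  [204,212): 8 bp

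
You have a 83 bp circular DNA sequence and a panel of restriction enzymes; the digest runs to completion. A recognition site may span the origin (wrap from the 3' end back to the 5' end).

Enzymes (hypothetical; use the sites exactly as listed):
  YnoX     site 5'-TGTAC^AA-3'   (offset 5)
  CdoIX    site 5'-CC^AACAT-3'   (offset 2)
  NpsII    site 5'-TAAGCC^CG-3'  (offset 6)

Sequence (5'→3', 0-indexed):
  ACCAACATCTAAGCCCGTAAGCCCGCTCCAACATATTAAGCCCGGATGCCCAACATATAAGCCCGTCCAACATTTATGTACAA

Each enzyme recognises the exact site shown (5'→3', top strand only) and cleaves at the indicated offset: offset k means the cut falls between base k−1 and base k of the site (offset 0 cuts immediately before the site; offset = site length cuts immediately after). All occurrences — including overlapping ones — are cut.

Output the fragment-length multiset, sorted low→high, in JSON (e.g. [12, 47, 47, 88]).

Scan for sites:
  YnoX (TGTACAA, off=5): starts [76] → cuts [81]
  CdoIX (CCAACAT, off=2): starts [1, 27, 49, 66] → cuts [3, 29, 51, 68]
  NpsII (TAAGCCCG, off=6): starts [9, 17, 36, 57] → cuts [15, 23, 42, 63]

All cut coordinates (distinct, sorted): [3, 15, 23, 29, 42, 51, 63, 68, 81]

Fragments:
  3→15: 12 bp
  15→23: 8 bp
  23→29: 6 bp
  29→42: 13 bp
  42→51: 9 bp
  51→63: 12 bp
  63→68: 5 bp
  68→81: 13 bp
  81→3 (wrap): 83-81+3 = 5 bp

[5,5,6,8,9,12,12,13,13]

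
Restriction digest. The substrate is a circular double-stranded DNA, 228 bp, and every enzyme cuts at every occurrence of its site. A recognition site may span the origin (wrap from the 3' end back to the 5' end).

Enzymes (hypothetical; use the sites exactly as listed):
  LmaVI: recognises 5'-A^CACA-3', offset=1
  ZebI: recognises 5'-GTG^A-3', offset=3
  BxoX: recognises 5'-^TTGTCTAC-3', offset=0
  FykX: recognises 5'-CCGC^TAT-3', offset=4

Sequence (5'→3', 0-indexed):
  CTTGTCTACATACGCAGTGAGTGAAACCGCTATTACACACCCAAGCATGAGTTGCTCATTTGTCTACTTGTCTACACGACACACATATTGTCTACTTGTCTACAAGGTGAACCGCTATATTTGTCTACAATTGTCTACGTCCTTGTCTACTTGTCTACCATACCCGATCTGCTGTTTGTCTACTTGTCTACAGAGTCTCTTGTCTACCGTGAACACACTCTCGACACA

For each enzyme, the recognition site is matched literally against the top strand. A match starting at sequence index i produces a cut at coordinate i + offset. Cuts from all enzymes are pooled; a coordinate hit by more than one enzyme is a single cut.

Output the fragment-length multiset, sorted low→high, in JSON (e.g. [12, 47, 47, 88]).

Site scan:
  LmaVI ACACA/1: at [34, 78, 80, 212, 223] ⇒ [35, 79, 81, 213, 224]
  ZebI GTGA/3: at [16, 20, 106, 208] ⇒ [19, 23, 109, 211]
  BxoX TTGTCTAC/0: at [1, 59, 67, 87, 95, 120, 130, 142, 150, 175, 183, 199] ⇒ [1, 59, 67, 87, 95, 120, 130, 142, 150, 175, 183, 199]
  FykX CCGCTAT/4: at [26, 111] ⇒ [30, 115]

All cut coordinates (distinct, sorted): [1, 19, 23, 30, 35, 59, 67, 79, 81, 87, 95, 109, 115, 120, 130, 142, 150, 175, 183, 199, 211, 213, 224]

Fragments:
  1→19: 18 bp
  19→23: 4 bp
  23→30: 7 bp
  30→35: 5 bp
  35→59: 24 bp
  59→67: 8 bp
  67→79: 12 bp
  79→81: 2 bp
  81→87: 6 bp
  87→95: 8 bp
  95→109: 14 bp
  109→115: 6 bp
  115→120: 5 bp
  120→130: 10 bp
  130→142: 12 bp
  142→150: 8 bp
  150→175: 25 bp
  175→183: 8 bp
  183→199: 16 bp
  199→211: 12 bp
  211→213: 2 bp
  213→224: 11 bp
  224→1 (wrap): 228-224+1 = 5 bp

[2,2,4,5,5,5,6,6,7,8,8,8,8,10,11,12,12,12,14,16,18,24,25]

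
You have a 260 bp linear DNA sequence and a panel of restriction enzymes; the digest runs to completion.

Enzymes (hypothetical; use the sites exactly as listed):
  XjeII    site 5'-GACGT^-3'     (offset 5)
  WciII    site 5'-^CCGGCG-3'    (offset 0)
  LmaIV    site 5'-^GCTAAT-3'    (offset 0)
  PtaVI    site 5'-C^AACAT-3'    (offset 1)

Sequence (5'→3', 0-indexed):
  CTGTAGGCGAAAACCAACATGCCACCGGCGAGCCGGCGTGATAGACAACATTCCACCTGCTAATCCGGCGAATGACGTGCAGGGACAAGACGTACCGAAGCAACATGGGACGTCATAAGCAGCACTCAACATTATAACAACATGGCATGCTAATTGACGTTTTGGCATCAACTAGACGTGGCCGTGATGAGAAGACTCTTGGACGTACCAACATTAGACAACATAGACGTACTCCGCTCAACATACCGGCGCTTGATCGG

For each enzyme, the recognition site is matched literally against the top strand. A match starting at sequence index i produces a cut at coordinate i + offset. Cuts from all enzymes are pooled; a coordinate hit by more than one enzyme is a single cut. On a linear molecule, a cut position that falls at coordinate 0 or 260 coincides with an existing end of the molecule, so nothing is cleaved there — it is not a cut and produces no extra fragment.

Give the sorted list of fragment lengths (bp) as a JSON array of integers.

Site scan:
  XjeII GACGT/5: at [73, 88, 108, 155, 174, 201, 225] ⇒ [78, 93, 113, 160, 179, 206, 230]
  WciII CCGGCG/0: at [24, 32, 64, 245] ⇒ [24, 32, 64, 245]
  LmaIV GCTAAT/0: at [58, 148] ⇒ [58, 148]
  PtaVI CAACAT/1: at [14, 45, 100, 126, 137, 208, 218, 238] ⇒ [15, 46, 101, 127, 138, 209, 219, 239]

Pooled cuts: [15, 24, 32, 46, 58, 64, 78, 93, 101, 113, 127, 138, 148, 160, 179, 206, 209, 219, 230, 239, 245]

Fragment lengths:
  [0,15): 15 bp
  [15,24): 9 bp
  [24,32): 8 bp
  [32,46): 14 bp
  [46,58): 12 bp
  [58,64): 6 bp
  [64,78): 14 bp
  [78,93): 15 bp
  [93,101): 8 bp
  [101,113): 12 bp
  [113,127): 14 bp
  [127,138): 11 bp
  [138,148): 10 bp
  [148,160): 12 bp
  [160,179): 19 bp
  [179,206): 27 bp
  [206,209): 3 bp
  [209,219): 10 bp
  [219,230): 11 bp
  [230,239): 9 bp
  [239,245): 6 bp
  [245,260): 15 bp

[3,6,6,8,8,9,9,10,10,11,11,12,12,12,14,14,14,15,15,15,19,27]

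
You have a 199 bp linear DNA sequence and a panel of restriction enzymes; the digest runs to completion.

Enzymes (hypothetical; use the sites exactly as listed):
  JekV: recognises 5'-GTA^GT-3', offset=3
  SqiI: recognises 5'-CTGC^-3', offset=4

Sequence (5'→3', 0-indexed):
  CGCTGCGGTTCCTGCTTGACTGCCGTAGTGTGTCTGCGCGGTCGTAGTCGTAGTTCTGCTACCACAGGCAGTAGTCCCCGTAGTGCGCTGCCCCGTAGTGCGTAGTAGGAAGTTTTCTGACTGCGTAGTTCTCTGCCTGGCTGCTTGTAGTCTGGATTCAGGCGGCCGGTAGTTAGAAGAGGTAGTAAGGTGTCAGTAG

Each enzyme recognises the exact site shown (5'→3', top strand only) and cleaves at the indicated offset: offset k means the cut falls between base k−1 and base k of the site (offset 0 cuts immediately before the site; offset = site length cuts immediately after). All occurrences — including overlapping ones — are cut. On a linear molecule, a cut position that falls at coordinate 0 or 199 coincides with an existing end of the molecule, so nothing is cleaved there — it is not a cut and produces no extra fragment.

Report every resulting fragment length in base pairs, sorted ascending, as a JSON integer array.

Per-enzyme occurrences:
  JekV GTAGT/3: at [24, 43, 49, 70, 79, 94, 101, 124, 146, 168, 181] ⇒ [27, 46, 52, 73, 82, 97, 104, 127, 149, 171, 184]
  SqiI CTGC/4: at [2, 11, 19, 33, 55, 87, 120, 132, 140] ⇒ [6, 15, 23, 37, 59, 91, 124, 136, 144]

All cut coordinates (distinct, sorted): [6, 15, 23, 27, 37, 46, 52, 59, 73, 82, 91, 97, 104, 124, 127, 136, 144, 149, 171, 184]

Fragment lengths:
  [0,6): 6 bp
  [6,15): 9 bp
  [15,23): 8 bp
  [23,27): 4 bp
  [27,37): 10 bp
  [37,46): 9 bp
  [46,52): 6 bp
  [52,59): 7 bp
  [59,73): 14 bp
  [73,82): 9 bp
  [82,91): 9 bp
  [91,97): 6 bp
  [97,104): 7 bp
  [104,124): 20 bp
  [124,127): 3 bp
  [127,136): 9 bp
  [136,144): 8 bp
  [144,149): 5 bp
  [149,171): 22 bp
  [171,184): 13 bp
  [184,199): 15 bp

[3,4,5,6,6,6,7,7,8,8,9,9,9,9,9,10,13,14,15,20,22]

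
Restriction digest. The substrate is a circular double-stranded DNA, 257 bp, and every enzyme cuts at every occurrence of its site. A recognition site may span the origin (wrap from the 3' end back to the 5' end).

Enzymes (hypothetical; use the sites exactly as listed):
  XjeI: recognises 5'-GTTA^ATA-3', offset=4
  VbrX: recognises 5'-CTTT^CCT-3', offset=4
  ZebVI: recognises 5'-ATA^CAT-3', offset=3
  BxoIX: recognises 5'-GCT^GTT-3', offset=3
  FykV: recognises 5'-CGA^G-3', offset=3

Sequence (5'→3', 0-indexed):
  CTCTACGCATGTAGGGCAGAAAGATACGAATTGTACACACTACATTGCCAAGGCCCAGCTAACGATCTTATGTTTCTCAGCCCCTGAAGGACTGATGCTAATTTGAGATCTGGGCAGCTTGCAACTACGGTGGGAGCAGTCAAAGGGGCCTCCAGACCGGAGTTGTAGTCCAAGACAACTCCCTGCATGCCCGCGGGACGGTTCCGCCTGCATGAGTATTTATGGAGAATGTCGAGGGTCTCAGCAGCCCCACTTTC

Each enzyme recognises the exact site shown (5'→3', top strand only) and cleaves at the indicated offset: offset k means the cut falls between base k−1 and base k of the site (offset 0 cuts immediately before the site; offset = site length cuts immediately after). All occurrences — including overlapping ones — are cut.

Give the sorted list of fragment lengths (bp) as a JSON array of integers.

Site scan:
  XjeI (GTTAATA, off=4): no sites
  VbrX (CTTTCCT, off=4): starts [252] → cuts [256]
  ZebVI (ATACAT, off=3): no sites
  BxoIX (GCTGTT, off=3): no sites
  FykV (CGAG, off=3): starts [232] → cuts [235]

Pooled cuts: [235, 256]

Fragment lengths:
  235→256: 21 bp
  256→235 (wrap): 257-256+235 = 236 bp

[21,236]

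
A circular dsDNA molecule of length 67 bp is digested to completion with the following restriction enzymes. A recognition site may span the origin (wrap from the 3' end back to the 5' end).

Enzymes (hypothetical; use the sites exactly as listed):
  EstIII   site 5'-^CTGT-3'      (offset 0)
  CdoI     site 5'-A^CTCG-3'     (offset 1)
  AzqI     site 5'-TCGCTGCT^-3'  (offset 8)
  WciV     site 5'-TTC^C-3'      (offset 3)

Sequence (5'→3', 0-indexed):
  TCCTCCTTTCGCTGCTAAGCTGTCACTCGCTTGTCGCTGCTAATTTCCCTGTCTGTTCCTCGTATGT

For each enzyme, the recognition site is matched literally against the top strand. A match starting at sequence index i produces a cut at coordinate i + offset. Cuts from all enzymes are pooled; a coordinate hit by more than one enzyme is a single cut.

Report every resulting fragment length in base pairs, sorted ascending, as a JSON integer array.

[1,3,4,6,6,6,11,14,16]

Site scan:
  EstIII (CTGT, off=0): starts [19, 48, 52] → cuts [19, 48, 52]
  CdoI (ACTCG, off=1): starts [24] → cuts [25]
  AzqI (TCGCTGCT, off=8): starts [8, 33] → cuts [16, 41]
  WciV (TTCC, off=3): starts [44, 55, 66] → cuts [2, 47, 58]

Pooled cuts: [2, 16, 19, 25, 41, 47, 48, 52, 58]

Fragments:
  2→16: 14 bp
  16→19: 3 bp
  19→25: 6 bp
  25→41: 16 bp
  41→47: 6 bp
  47→48: 1 bp
  48→52: 4 bp
  52→58: 6 bp
  58→2 (wrap): 67-58+2 = 11 bp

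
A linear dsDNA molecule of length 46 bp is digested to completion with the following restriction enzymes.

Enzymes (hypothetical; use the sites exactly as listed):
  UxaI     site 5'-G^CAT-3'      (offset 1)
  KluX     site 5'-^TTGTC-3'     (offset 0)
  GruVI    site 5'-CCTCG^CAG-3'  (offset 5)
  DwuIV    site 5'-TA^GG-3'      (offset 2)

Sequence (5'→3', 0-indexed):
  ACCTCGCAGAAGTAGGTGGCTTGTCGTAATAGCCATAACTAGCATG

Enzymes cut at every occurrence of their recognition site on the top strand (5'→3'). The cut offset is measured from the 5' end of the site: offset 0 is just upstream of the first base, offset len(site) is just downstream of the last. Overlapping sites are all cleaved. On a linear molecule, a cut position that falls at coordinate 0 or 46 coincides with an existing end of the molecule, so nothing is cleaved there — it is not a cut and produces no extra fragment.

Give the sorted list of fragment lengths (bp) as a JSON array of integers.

[4,6,6,8,22]

Scan for sites:
  UxaI (GCAT, off=1): starts [41] → cuts [42]
  KluX (TTGTC, off=0): starts [20] → cuts [20]
  GruVI (CCTCGCAG, off=5): starts [1] → cuts [6]
  DwuIV (TAGG, off=2): starts [12] → cuts [14]

All cut coordinates (distinct, sorted): [6, 14, 20, 42]

Fragment lengths:
  [0,6): 6 bp
  [6,14): 8 bp
  [14,20): 6 bp
  [20,42): 22 bp
  [42,46): 4 bp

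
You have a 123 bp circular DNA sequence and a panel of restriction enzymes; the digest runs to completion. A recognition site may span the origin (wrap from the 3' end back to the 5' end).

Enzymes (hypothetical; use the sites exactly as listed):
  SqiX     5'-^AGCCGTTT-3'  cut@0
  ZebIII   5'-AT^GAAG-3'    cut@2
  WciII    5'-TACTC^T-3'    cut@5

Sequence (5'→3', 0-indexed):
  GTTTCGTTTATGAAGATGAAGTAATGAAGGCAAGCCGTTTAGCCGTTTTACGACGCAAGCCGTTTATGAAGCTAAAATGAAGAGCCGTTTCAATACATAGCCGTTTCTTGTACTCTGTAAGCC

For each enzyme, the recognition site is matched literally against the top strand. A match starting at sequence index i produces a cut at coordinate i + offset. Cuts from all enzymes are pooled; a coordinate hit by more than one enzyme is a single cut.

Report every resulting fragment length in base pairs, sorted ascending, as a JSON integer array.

Site scan:
  SqiX AGCCGTTT/0: at [32, 40, 57, 82, 98, 119] ⇒ [32, 40, 57, 82, 98, 119]
  ZebIII ATGAAG/2: at [9, 15, 23, 65, 76] ⇒ [11, 17, 25, 67, 78]
  WciII TACTCT/5: at [110] ⇒ [115]

Pooled cuts: [11, 17, 25, 32, 40, 57, 67, 78, 82, 98, 115, 119]

Fragment lengths:
  11→17: 6 bp
  17→25: 8 bp
  25→32: 7 bp
  32→40: 8 bp
  40→57: 17 bp
  57→67: 10 bp
  67→78: 11 bp
  78→82: 4 bp
  82→98: 16 bp
  98→115: 17 bp
  115→119: 4 bp
  119→11 (wrap): 123-119+11 = 15 bp

[4,4,6,7,8,8,10,11,15,16,17,17]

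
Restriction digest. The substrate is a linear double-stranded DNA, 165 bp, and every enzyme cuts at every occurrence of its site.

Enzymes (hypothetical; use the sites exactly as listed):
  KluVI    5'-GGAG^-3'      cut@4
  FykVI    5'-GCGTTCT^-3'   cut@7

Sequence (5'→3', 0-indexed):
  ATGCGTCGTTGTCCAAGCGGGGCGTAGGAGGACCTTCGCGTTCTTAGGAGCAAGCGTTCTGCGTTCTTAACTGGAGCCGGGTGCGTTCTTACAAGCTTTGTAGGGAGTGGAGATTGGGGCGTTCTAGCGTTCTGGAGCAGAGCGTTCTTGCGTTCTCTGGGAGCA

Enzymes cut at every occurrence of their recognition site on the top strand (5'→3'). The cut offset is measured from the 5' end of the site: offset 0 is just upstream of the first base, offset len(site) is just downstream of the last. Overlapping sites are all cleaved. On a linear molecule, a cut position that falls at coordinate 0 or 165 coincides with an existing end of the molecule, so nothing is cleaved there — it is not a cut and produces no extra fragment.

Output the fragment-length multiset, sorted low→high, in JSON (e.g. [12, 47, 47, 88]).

Per-enzyme occurrences:
  KluVI GGAG/4: at [26, 46, 72, 103, 108, 133, 159] ⇒ [30, 50, 76, 107, 112, 137, 163]
  FykVI GCGTTCT/7: at [37, 53, 60, 82, 118, 126, 141, 149] ⇒ [44, 60, 67, 89, 125, 133, 148, 156]

Pooled cuts: [30, 44, 50, 60, 67, 76, 89, 107, 112, 125, 133, 137, 148, 156, 163]

Fragment lengths:
  [0,30): 30 bp
  [30,44): 14 bp
  [44,50): 6 bp
  [50,60): 10 bp
  [60,67): 7 bp
  [67,76): 9 bp
  [76,89): 13 bp
  [89,107): 18 bp
  [107,112): 5 bp
  [112,125): 13 bp
  [125,133): 8 bp
  [133,137): 4 bp
  [137,148): 11 bp
  [148,156): 8 bp
  [156,163): 7 bp
  [163,165): 2 bp

[2,4,5,6,7,7,8,8,9,10,11,13,13,14,18,30]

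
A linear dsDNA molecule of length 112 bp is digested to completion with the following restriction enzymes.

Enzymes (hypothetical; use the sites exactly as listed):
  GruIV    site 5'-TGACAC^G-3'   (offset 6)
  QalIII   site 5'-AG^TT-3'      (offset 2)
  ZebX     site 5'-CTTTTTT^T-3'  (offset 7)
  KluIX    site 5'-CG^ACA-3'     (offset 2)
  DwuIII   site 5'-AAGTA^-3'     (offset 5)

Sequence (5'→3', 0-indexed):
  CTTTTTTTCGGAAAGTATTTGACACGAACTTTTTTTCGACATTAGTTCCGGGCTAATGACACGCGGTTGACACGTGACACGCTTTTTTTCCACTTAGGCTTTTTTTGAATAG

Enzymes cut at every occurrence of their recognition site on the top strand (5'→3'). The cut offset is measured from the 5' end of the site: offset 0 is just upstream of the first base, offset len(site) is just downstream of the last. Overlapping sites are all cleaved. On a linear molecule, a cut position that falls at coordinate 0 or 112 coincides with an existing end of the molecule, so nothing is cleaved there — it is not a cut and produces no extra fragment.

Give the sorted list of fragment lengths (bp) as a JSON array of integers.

[3,7,7,7,7,8,8,10,10,11,17,17]

Scan for sites:
  GruIV TGACACG/6: at [19, 56, 67, 74] ⇒ [25, 62, 73, 80]
  QalIII AGTT/2: at [43] ⇒ [45]
  ZebX CTTTTTTT/7: at [0, 28, 81, 98] ⇒ [7, 35, 88, 105]
  KluIX CGACA/2: at [36] ⇒ [38]
  DwuIII AAGTA/5: at [12] ⇒ [17]

All cut coordinates (distinct, sorted): [7, 17, 25, 35, 38, 45, 62, 73, 80, 88, 105]

Fragments:
  [0,7): 7 bp
  [7,17): 10 bp
  [17,25): 8 bp
  [25,35): 10 bp
  [35,38): 3 bp
  [38,45): 7 bp
  [45,62): 17 bp
  [62,73): 11 bp
  [73,80): 7 bp
  [80,88): 8 bp
  [88,105): 17 bp
  [105,112): 7 bp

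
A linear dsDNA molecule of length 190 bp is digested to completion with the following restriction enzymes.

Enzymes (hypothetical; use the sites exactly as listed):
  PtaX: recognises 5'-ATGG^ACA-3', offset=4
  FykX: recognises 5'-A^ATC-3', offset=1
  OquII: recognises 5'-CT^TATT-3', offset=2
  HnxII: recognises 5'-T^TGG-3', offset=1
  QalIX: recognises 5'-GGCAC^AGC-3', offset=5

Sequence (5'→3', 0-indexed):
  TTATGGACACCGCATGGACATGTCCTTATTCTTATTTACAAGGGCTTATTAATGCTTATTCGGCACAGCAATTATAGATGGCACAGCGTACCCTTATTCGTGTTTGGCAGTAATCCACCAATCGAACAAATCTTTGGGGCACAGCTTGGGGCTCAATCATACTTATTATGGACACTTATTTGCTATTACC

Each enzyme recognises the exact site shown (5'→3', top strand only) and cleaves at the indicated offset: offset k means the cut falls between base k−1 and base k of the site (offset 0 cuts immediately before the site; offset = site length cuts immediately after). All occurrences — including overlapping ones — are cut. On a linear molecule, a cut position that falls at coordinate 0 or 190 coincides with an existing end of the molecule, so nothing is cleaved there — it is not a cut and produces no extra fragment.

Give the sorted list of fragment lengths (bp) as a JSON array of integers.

Site scan:
  PtaX (ATGGACA, off=4): starts [2, 13, 167] → cuts [6, 17, 171]
  FykX (AATC, off=1): starts [111, 119, 128, 154] → cuts [112, 120, 129, 155]
  OquII (CTTATT, off=2): starts [24, 30, 44, 54, 92, 161, 174] → cuts [26, 32, 46, 56, 94, 163, 176]
  HnxII (TTGG, off=1): starts [103, 133, 145] → cuts [104, 134, 146]
  QalIX (GGCACAGC, off=5): starts [61, 79, 137] → cuts [66, 84, 142]

All cut coordinates (distinct, sorted): [6, 17, 26, 32, 46, 56, 66, 84, 94, 104, 112, 120, 129, 134, 142, 146, 155, 163, 171, 176]

Fragments:
  [0,6): 6 bp
  [6,17): 11 bp
  [17,26): 9 bp
  [26,32): 6 bp
  [32,46): 14 bp
  [46,56): 10 bp
  [56,66): 10 bp
  [66,84): 18 bp
  [84,94): 10 bp
  [94,104): 10 bp
  [104,112): 8 bp
  [112,120): 8 bp
  [120,129): 9 bp
  [129,134): 5 bp
  [134,142): 8 bp
  [142,146): 4 bp
  [146,155): 9 bp
  [155,163): 8 bp
  [163,171): 8 bp
  [171,176): 5 bp
  [176,190): 14 bp

[4,5,5,6,6,8,8,8,8,8,9,9,9,10,10,10,10,11,14,14,18]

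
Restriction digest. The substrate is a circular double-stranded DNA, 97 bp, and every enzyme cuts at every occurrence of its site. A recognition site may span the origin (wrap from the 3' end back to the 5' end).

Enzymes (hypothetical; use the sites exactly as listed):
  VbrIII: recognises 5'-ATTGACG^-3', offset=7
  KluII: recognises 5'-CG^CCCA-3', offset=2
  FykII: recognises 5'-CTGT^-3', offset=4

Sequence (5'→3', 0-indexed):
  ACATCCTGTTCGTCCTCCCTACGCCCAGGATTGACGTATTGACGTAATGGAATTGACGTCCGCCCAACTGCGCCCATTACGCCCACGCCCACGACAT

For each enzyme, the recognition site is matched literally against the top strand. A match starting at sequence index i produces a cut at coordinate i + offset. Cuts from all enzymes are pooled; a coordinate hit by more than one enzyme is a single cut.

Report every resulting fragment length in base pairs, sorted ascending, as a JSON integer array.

Scan for sites:
  VbrIII (ATTGACG, off=7): starts [29, 37, 51] → cuts [36, 44, 58]
  KluII (CGCCCA, off=2): starts [21, 60, 70, 79, 85] → cuts [23, 62, 72, 81, 87]
  FykII (CTGT, off=4): starts [5] → cuts [9]

All cut coordinates (distinct, sorted): [9, 23, 36, 44, 58, 62, 72, 81, 87]

Fragment lengths:
  9→23: 14 bp
  23→36: 13 bp
  36→44: 8 bp
  44→58: 14 bp
  58→62: 4 bp
  62→72: 10 bp
  72→81: 9 bp
  81→87: 6 bp
  87→9 (wrap): 97-87+9 = 19 bp

[4,6,8,9,10,13,14,14,19]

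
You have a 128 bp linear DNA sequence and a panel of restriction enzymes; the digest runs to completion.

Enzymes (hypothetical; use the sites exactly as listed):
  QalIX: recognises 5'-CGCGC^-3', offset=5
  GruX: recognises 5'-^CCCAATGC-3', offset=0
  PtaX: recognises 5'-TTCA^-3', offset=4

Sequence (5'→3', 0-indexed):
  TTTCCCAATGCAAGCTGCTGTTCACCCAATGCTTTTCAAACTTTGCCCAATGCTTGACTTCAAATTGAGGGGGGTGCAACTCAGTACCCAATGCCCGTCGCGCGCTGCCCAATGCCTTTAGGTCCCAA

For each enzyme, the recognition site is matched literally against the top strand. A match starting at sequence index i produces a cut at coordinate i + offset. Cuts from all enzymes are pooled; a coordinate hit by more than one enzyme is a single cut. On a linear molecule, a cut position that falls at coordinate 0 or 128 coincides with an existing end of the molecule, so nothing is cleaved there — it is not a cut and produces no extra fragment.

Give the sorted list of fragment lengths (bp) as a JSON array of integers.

[2,2,3,7,14,17,17,21,21,24]

Scan for sites:
  QalIX (CGCGC, off=5): starts [98, 100] → cuts [103, 105]
  GruX (CCCAATGC, off=0): starts [3, 24, 45, 86, 107] → cuts [3, 24, 45, 86, 107]
  PtaX (TTCA, off=4): starts [20, 34, 58] → cuts [24, 38, 62]

Pooled cuts: [3, 24, 38, 45, 62, 86, 103, 105, 107]

Fragment lengths:
  [0,3): 3 bp
  [3,24): 21 bp
  [24,38): 14 bp
  [38,45): 7 bp
  [45,62): 17 bp
  [62,86): 24 bp
  [86,103): 17 bp
  [103,105): 2 bp
  [105,107): 2 bp
  [107,128): 21 bp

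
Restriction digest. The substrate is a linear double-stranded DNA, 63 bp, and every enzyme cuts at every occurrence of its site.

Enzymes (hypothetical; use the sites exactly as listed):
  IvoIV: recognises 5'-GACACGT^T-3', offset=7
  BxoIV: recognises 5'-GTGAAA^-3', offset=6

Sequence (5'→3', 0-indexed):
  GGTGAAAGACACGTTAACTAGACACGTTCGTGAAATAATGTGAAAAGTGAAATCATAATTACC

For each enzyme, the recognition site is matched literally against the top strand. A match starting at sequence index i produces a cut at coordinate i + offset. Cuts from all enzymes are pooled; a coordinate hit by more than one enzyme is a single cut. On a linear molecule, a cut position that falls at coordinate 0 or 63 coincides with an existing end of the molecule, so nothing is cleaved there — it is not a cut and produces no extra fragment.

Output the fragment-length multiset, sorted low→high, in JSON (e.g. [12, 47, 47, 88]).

Per-enzyme occurrences:
  IvoIV (GACACGTT, off=7): starts [7, 20] → cuts [14, 27]
  BxoIV (GTGAAA, off=6): starts [1, 29, 39, 46] → cuts [7, 35, 45, 52]

All cut coordinates (distinct, sorted): [7, 14, 27, 35, 45, 52]

Fragments:
  [0,7): 7 bp
  [7,14): 7 bp
  [14,27): 13 bp
  [27,35): 8 bp
  [35,45): 10 bp
  [45,52): 7 bp
  [52,63): 11 bp

[7,7,7,8,10,11,13]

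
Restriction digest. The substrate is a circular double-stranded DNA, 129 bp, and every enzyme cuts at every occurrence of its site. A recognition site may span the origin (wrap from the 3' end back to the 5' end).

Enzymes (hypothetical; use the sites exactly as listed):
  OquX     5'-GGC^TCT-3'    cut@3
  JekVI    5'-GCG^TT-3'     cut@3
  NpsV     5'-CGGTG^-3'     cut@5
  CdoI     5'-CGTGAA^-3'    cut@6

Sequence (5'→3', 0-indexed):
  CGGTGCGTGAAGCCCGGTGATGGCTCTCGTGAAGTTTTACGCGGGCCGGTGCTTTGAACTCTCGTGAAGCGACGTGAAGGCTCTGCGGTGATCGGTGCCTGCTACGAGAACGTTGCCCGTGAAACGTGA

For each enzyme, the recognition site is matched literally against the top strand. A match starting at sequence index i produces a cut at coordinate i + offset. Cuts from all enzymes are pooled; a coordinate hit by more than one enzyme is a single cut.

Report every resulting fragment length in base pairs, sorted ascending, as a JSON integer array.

Per-enzyme occurrences:
  OquX (GGCTCT, off=3): starts [21, 78] → cuts [24, 81]
  JekVI (GCGTT, off=3): no sites
  NpsV (CGGTG, off=5): starts [0, 14, 46, 85, 92] → cuts [5, 19, 51, 90, 97]
  CdoI (CGTGAA, off=6): starts [5, 27, 62, 72, 117] → cuts [11, 33, 68, 78, 123]

Pooled cuts: [5, 11, 19, 24, 33, 51, 68, 78, 81, 90, 97, 123]

Fragment lengths:
  5→11: 6 bp
  11→19: 8 bp
  19→24: 5 bp
  24→33: 9 bp
  33→51: 18 bp
  51→68: 17 bp
  68→78: 10 bp
  78→81: 3 bp
  81→90: 9 bp
  90→97: 7 bp
  97→123: 26 bp
  123→5 (wrap): 129-123+5 = 11 bp

[3,5,6,7,8,9,9,10,11,17,18,26]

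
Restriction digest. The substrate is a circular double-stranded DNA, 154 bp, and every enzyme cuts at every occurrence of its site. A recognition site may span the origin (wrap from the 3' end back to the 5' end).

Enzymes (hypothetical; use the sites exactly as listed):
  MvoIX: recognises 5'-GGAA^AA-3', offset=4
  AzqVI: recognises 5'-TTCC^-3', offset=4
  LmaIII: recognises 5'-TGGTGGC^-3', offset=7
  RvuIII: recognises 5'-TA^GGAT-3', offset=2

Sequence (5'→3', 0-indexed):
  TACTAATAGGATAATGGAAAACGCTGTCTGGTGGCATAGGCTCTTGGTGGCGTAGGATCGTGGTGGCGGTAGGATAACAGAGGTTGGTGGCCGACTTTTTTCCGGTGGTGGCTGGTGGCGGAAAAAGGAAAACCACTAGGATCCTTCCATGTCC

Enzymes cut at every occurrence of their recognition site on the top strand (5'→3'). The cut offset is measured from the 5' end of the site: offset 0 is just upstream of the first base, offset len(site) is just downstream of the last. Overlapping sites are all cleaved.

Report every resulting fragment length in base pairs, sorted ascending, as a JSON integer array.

Scan for sites:
  MvoIX (GGAAAA, off=4): starts [15, 119, 126] → cuts [19, 123, 130]
  AzqVI (TTCC, off=4): starts [99, 144] → cuts [103, 148]
  LmaIII (TGGTGGC, off=7): starts [28, 44, 60, 84, 105, 112] → cuts [35, 51, 67, 91, 112, 119]
  RvuIII (TAGGAT, off=2): starts [6, 52, 69, 136] → cuts [8, 54, 71, 138]

Pooled cuts: [8, 19, 35, 51, 54, 67, 71, 91, 103, 112, 119, 123, 130, 138, 148]

Fragment lengths:
  8→19: 11 bp
  19→35: 16 bp
  35→51: 16 bp
  51→54: 3 bp
  54→67: 13 bp
  67→71: 4 bp
  71→91: 20 bp
  91→103: 12 bp
  103→112: 9 bp
  112→119: 7 bp
  119→123: 4 bp
  123→130: 7 bp
  130→138: 8 bp
  138→148: 10 bp
  148→8 (wrap): 154-148+8 = 14 bp

[3,4,4,7,7,8,9,10,11,12,13,14,16,16,20]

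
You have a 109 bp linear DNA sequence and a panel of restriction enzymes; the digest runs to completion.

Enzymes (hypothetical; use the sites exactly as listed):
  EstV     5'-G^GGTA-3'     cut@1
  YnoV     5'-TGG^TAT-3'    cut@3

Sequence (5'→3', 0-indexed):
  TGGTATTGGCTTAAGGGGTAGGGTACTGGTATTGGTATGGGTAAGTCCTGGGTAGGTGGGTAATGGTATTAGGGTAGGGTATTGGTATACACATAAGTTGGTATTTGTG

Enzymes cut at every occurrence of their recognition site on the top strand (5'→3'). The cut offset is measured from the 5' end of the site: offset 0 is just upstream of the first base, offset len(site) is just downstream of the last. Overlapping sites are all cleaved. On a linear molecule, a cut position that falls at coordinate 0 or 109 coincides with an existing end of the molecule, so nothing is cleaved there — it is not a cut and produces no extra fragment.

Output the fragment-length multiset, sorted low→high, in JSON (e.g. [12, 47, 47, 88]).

[3,4,5,5,6,6,8,8,8,8,8,11,13,16]

Per-enzyme occurrences:
  EstV GGGTA/1: at [15, 20, 38, 49, 57, 71, 76] ⇒ [16, 21, 39, 50, 58, 72, 77]
  YnoV TGGTAT/3: at [0, 26, 32, 63, 82, 98] ⇒ [3, 29, 35, 66, 85, 101]

All cut coordinates (distinct, sorted): [3, 16, 21, 29, 35, 39, 50, 58, 66, 72, 77, 85, 101]

Fragment lengths:
  [0,3): 3 bp
  [3,16): 13 bp
  [16,21): 5 bp
  [21,29): 8 bp
  [29,35): 6 bp
  [35,39): 4 bp
  [39,50): 11 bp
  [50,58): 8 bp
  [58,66): 8 bp
  [66,72): 6 bp
  [72,77): 5 bp
  [77,85): 8 bp
  [85,101): 16 bp
  [101,109): 8 bp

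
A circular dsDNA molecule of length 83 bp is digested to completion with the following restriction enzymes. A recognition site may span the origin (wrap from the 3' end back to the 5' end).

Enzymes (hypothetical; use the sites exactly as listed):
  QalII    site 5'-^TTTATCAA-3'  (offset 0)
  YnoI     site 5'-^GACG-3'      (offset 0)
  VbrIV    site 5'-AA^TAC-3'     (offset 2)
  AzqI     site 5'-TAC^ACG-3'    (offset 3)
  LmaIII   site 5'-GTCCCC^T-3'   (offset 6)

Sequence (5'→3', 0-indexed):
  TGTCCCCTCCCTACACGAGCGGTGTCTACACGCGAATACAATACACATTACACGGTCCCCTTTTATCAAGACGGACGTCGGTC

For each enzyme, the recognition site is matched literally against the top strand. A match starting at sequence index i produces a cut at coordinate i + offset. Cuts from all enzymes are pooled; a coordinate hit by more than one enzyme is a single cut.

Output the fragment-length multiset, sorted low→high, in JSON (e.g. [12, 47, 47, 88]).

Scan for sites:
  QalII (TTTATCAA, off=0): starts [61] → cuts [61]
  YnoI (GACG, off=0): starts [69, 73] → cuts [69, 73]
  VbrIV (AATAC, off=2): starts [34, 39] → cuts [36, 41]
  AzqI (TACACG, off=3): starts [11, 26, 48] → cuts [14, 29, 51]
  LmaIII (GTCCCCT, off=6): starts [1, 54] → cuts [7, 60]

Pooled cuts: [7, 14, 29, 36, 41, 51, 60, 61, 69, 73]

Fragments:
  7→14: 7 bp
  14→29: 15 bp
  29→36: 7 bp
  36→41: 5 bp
  41→51: 10 bp
  51→60: 9 bp
  60→61: 1 bp
  61→69: 8 bp
  69→73: 4 bp
  73→7 (wrap): 83-73+7 = 17 bp

[1,4,5,7,7,8,9,10,15,17]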